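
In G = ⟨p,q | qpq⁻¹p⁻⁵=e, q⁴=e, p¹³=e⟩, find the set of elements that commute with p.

⟨p⟩ ⊆ C_G(p) since powers of p commute with p; so |C_G(p)| ≥ |⟨p⟩| = 13.
By orbit–stabilizer, |C_G(p)| = |G| / |conj. class of p| = 52 / 4 = 13.
The 13 elements commuting with p are {e, p, p², p³, p⁴, p⁵, p⁶, p⁷, p⁸, p⁹, p¹⁰, p¹¹, p¹²}.

Answer: {e, p, p², p³, p⁴, p⁵, p⁶, p⁷, p⁸, p⁹, p¹⁰, p¹¹, p¹²}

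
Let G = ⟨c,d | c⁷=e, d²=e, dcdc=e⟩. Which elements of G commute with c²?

⟨c²⟩ ⊆ C_G(c²) since powers of c² commute with c²; so |C_G(c²)| ≥ |⟨c²⟩| = 7.
By orbit–stabilizer, |C_G(c²)| = |G| / |conj. class of c²| = 14 / 2 = 7.
The 7 elements commuting with c² are {e, c, c², c³, c⁴, c⁵, c⁶}.

Answer: {e, c, c², c³, c⁴, c⁵, c⁶}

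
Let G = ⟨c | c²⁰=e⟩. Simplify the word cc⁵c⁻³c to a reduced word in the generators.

Multiply left to right, reducing at each step:
  c · c⁵ = c⁶
  (c⁶) · c⁻³ = c³
  (c³) · c = c⁴

Answer: c⁴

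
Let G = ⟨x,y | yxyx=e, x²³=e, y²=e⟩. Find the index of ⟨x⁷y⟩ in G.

First find ord(x⁷y) by computing successive powers:
  (x⁷y)¹ = x⁷y, (x⁷y)² = e.
So |⟨x⁷y⟩| = ord(x⁷y) = 2. With |G| = 46, by Lagrange [G : ⟨x⁷y⟩] = 46/2 = 23.

Answer: 23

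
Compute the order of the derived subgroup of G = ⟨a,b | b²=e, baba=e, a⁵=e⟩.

G' = [G, G] is generated by all commutators. The generator-pair commutators are: [a, b] = a².
The subgroup they normally generate is {e, a, a², a³, a⁴}, of order 5.
Check: |G/G'| = 10/5 = 2 is the order of the abelianisation.

Answer: 5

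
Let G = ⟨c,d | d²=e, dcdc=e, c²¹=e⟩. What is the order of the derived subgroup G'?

G' = [G, G] is generated by all commutators. The generator-pair commutators are: [c, d] = c².
The subgroup they normally generate is {e, c, c², c³, c⁴, c⁵, c⁶, c⁷, c⁸, c⁹, c¹⁰, c¹¹, c¹², c¹³, c¹⁴, c¹⁵, c¹⁶, c¹⁷, c¹⁸, c¹⁹, c²⁰}, of order 21.
Check: |G/G'| = 42/21 = 2 is the order of the abelianisation.

Answer: 21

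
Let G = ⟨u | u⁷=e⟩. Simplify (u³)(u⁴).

Compute (u³) · (u⁴) by multiplying left to right and reducing via the relations at each step:
  (u³) · u⁴ = e

Answer: e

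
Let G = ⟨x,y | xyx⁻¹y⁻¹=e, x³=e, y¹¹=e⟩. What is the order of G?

Enumerate words in the generators, reducing via the relations: the distinct elements are
  {e, x, y, xy, x², y², y³, y⁴, y⁵, y⁶, y⁷, y⁸, y⁹, xy², xy³, xy⁴, xy⁵, xy⁶, xy⁷, xy⁸, xy⁹, x²y, y¹⁰, xy¹⁰, x²y², x²y³, x²y⁴, x²y⁵, x²y⁶, x²y⁷, x²y⁸, x²y⁹, x²y¹⁰}.
No further products give new elements, so |G| = 33.

Answer: 33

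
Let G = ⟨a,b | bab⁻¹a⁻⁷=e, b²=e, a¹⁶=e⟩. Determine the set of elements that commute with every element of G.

An element z ∈ Z(G) iff z commutes with every generator.
For example a⁸ is central: (a⁸)·a = a⁹ = a·(a⁸); (a⁸)·b = a⁸b = b·(a⁸).
Whereas a ∉ Z(G) since a·b = ab ≠ a⁷b = b·a.
Checking each of the 32 elements this way gives Z(G) = {e, a⁸}, of order 2.

Answer: {e, a⁸}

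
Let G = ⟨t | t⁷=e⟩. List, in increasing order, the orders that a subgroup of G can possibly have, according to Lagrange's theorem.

|G| = 7 = 7. By Lagrange's theorem the order of any subgroup divides 7; the divisors of 7 are 1, 7.

Answer: 1, 7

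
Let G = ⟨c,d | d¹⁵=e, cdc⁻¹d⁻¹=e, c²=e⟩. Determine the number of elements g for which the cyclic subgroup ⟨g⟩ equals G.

G is cyclic of order 30. An element generates G iff its order is 30, and a cyclic group of order 30 has exactly φ(30) = 8 such elements.

Answer: 8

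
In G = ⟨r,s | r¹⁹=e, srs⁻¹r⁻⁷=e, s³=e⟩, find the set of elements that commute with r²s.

⟨r²s⟩ ⊆ C_G(r²s) since powers of r²s commute with r²s; so |C_G(r²s)| ≥ |⟨r²s⟩| = 3.
By orbit–stabilizer, |C_G(r²s)| = |G| / |conj. class of r²s| = 57 / 19 = 3.
The 3 elements commuting with r²s are {e, r²s, r¹⁶s²}.

Answer: {e, r²s, r¹⁶s²}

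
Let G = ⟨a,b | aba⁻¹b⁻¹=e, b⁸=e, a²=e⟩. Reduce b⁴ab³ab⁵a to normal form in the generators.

Multiply left to right, reducing at each step:
  (b⁴) · a = ab⁴
  (ab⁴) · b³ = ab⁷
  (ab⁷) · a = b⁷
  (b⁷) · b⁵ = b⁴
  (b⁴) · a = ab⁴

Answer: ab⁴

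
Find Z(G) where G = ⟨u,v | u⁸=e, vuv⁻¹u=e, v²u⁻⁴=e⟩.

An element z ∈ Z(G) iff z commutes with every generator.
For example u⁴ is central: (u⁴)·u = u⁵ = u·(u⁴); (u⁴)·v = v⁻¹ = v·(u⁴).
Whereas u ∉ Z(G) since u·v = uv ≠ u³v⁻¹ = v·u.
Checking each of the 16 elements this way gives Z(G) = {e, u⁴}, of order 2.

Answer: {e, u⁴}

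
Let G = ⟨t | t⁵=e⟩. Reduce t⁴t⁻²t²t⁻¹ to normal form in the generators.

Multiply left to right, reducing at each step:
  (t⁴) · t⁻² = t²
  (t²) · t² = t⁴
  (t⁴) · t⁻¹ = t³

Answer: t³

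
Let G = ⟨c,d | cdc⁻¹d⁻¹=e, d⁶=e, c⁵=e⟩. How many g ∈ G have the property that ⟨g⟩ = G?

G is cyclic of order 30. An element generates G iff its order is 30, and a cyclic group of order 30 has exactly φ(30) = 8 such elements.

Answer: 8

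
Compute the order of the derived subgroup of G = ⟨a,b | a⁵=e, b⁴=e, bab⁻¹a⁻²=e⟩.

G' = [G, G] is generated by all commutators. The generator-pair commutators are: [a, b] = a⁴.
The subgroup they normally generate is {e, a, a², a³, a⁴}, of order 5.
Check: |G/G'| = 20/5 = 4 is the order of the abelianisation.

Answer: 5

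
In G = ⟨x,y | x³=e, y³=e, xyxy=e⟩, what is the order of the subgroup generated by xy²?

|⟨xy²⟩| equals the order of xy². Compute successive powers until reaching e:
  (xy²)¹ = xy², (xy²)² = yx², (xy²)³ = e.
The smallest positive k with (xy²)ᵏ = e is 3, so |⟨xy²⟩| = 3.

Answer: 3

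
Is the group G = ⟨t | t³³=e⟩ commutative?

G has a single generator, so G is cyclic and hence abelian.

Answer: Yes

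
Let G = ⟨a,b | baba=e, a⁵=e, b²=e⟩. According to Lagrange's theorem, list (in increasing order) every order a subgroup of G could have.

|G| = 10 = 2 · 5. By Lagrange's theorem the order of any subgroup divides 10; the divisors of 10 are 1, 2, 5, 10.

Answer: 1, 2, 5, 10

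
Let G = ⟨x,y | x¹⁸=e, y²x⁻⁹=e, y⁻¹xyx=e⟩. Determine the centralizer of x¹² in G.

⟨x¹²⟩ ⊆ C_G(x¹²) since powers of x¹² commute with x¹²; so |C_G(x¹²)| ≥ |⟨x¹²⟩| = 3.
By orbit–stabilizer, |C_G(x¹²)| = |G| / |conj. class of x¹²| = 36 / 2 = 18.
The 18 elements commuting with x¹² are {e, x, x², x³, x⁴, x⁵, x⁶, x⁷, x⁸, x⁹, x¹⁰, x¹¹, x¹², x¹³, x¹⁴, x¹⁵, x¹⁶, x¹⁷}.

Answer: {e, x, x², x³, x⁴, x⁵, x⁶, x⁷, x⁸, x⁹, x¹⁰, x¹¹, x¹², x¹³, x¹⁴, x¹⁵, x¹⁶, x¹⁷}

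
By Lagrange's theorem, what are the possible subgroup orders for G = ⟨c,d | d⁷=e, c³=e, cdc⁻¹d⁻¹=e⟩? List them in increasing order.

|G| = 21 = 3 · 7. By Lagrange's theorem the order of any subgroup divides 21; the divisors of 21 are 1, 3, 7, 21.

Answer: 1, 3, 7, 21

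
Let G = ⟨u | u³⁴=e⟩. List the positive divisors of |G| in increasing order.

|G| = 34 = 2 · 17. By Lagrange's theorem the order of any subgroup divides 34; the divisors of 34 are 1, 2, 17, 34.

Answer: 1, 2, 17, 34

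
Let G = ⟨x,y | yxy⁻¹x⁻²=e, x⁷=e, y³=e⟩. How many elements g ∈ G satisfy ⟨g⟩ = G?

⟨g⟩ = G would require ord(g) = |G| = 21, but the maximum element order in G is 7 < 21. So G is not cyclic and no single element generates it: the count is 0.

Answer: 0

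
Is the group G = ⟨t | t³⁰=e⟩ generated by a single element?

|G| = 30. The element t has order 30 (its powers give 30 distinct elements), so ⟨t⟩ = G and G is cyclic.

Answer: Yes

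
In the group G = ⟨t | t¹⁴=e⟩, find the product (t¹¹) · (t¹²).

Compute (t¹¹) · (t¹²) by multiplying left to right and reducing via the relations at each step:
  (t¹¹) · t¹² = t⁹

Answer: t⁹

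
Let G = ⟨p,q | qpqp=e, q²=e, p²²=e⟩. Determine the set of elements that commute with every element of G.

An element z ∈ Z(G) iff z commutes with every generator.
For example p¹¹ is central: (p¹¹)·p = p¹² = p·(p¹¹); (p¹¹)·q = p¹¹q = q·(p¹¹).
Whereas p ∉ Z(G) since p·q = pq ≠ p²¹q = q·p.
Checking each of the 44 elements this way gives Z(G) = {e, p¹¹}, of order 2.

Answer: {e, p¹¹}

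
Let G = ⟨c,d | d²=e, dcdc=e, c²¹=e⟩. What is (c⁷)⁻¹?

The order of (c⁷) is 3 (smallest k with (c⁷)ᵏ = e), so (c⁷)⁻¹ = (c⁷)² = c¹⁴.
Check: (c⁷) · (c¹⁴) → (c⁷) · c¹⁴ = e, giving e as required.

Answer: c¹⁴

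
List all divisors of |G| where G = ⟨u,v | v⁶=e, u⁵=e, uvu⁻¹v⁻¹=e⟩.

|G| = 30 = 2 · 3 · 5. By Lagrange's theorem the order of any subgroup divides 30; the divisors of 30 are 1, 2, 3, 5, 6, 10, 15, 30.

Answer: 1, 2, 3, 5, 6, 10, 15, 30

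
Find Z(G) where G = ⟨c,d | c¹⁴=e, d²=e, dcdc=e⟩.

An element z ∈ Z(G) iff z commutes with every generator.
For example c⁷ is central: (c⁷)·c = c⁸ = c·(c⁷); (c⁷)·d = c⁷d = d·(c⁷).
Whereas c ∉ Z(G) since c·d = cd ≠ c¹³d = d·c.
Checking each of the 28 elements this way gives Z(G) = {e, c⁷}, of order 2.

Answer: {e, c⁷}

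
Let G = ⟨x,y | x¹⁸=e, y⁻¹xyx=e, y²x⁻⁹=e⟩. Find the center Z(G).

An element z ∈ Z(G) iff z commutes with every generator.
For example x⁹ is central: (x⁹)·x = x¹⁰ = x·(x⁹); (x⁹)·y = y⁻¹ = y·(x⁹).
Whereas x ∉ Z(G) since x·y = xy ≠ x⁸y⁻¹ = y·x.
Checking each of the 36 elements this way gives Z(G) = {e, x⁹}, of order 2.

Answer: {e, x⁹}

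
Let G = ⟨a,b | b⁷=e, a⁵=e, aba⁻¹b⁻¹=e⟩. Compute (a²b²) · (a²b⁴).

Compute (a²b²) · (a²b⁴) by multiplying left to right and reducing via the relations at each step:
  (a²b²) · a² = a⁴b²
  (a⁴b²) · b⁴ = a⁴b⁶

Answer: a⁴b⁶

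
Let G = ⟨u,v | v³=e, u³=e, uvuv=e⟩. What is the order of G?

Enumerate words in the generators, reducing via the relations: the distinct elements are
  {e, u, v, uv, u², v², uv², u²v, vu², v²u, uv²u, u²v²}.
No further products give new elements, so |G| = 12.

Answer: 12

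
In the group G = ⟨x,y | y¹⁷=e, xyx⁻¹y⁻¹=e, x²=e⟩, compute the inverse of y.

The order of y is 17 (smallest k with yᵏ = e), so y⁻¹ = y¹⁶ = y¹⁶.
Check: y · (y¹⁶) → y · y¹⁶ = e, giving e as required.

Answer: y¹⁶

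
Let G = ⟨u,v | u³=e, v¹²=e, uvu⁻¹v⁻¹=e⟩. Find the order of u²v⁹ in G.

Compute successive powers until reaching e:
  (u²v⁹)¹ = u²v⁹, (u²v⁹)² = uv⁶, (u²v⁹)³ = v³, (u²v⁹)⁴ = u², (u²v⁹)⁵ = uv⁹, (u²v⁹)⁶ = v⁶, (u²v⁹)⁷ = u²v³, (u²v⁹)⁸ = u, (u²v⁹)⁹ = v⁹, (u²v⁹)¹⁰ = u²v⁶, (u²v⁹)¹¹ = uv³, (u²v⁹)¹² = e.
The smallest positive k with (u²v⁹)ᵏ = e is 12.

Answer: 12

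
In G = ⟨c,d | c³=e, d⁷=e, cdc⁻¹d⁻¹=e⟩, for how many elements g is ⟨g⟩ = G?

G is cyclic of order 21. An element generates G iff its order is 21, and a cyclic group of order 21 has exactly φ(21) = 12 such elements.

Answer: 12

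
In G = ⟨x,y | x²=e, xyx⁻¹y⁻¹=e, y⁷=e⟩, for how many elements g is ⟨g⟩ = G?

G is cyclic of order 14. An element generates G iff its order is 14, and a cyclic group of order 14 has exactly φ(14) = 6 such elements.

Answer: 6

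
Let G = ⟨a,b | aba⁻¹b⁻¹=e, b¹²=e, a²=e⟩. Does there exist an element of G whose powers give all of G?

|G| = 24, but the maximum element order in G is 12 < 24. No single element generates all of G, so G is not cyclic.

Answer: No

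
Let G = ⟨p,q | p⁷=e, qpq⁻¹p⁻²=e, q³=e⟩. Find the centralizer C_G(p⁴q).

⟨p⁴q⟩ ⊆ C_G(p⁴q) since powers of p⁴q commute with p⁴q; so |C_G(p⁴q)| ≥ |⟨p⁴q⟩| = 3.
By orbit–stabilizer, |C_G(p⁴q)| = |G| / |conj. class of p⁴q| = 21 / 7 = 3.
The 3 elements commuting with p⁴q are {e, p⁴q, p⁵q²}.

Answer: {e, p⁴q, p⁵q²}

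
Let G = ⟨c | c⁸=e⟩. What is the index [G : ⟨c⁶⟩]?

First find ord(c⁶) by computing successive powers:
  (c⁶)¹ = c⁶, (c⁶)² = c⁴, (c⁶)³ = c², (c⁶)⁴ = e.
So |⟨c⁶⟩| = ord(c⁶) = 4. With |G| = 8, by Lagrange [G : ⟨c⁶⟩] = 8/4 = 2.

Answer: 2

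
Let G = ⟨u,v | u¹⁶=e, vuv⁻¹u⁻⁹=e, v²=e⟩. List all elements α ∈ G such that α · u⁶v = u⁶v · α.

⟨u⁶v⟩ ⊆ C_G(u⁶v) since powers of u⁶v commute with u⁶v; so |C_G(u⁶v)| ≥ |⟨u⁶v⟩| = 8.
By orbit–stabilizer, |C_G(u⁶v)| = |G| / |conj. class of u⁶v| = 32 / 2 = 16.
The 16 elements commuting with u⁶v are {e, u², u⁴, u⁶, u⁸, u¹⁰, u¹², u¹⁴, v, u¹⁰v, u²v, u¹²v, u⁴v, u¹⁴v, u⁶v, u⁸v}.

Answer: {e, u², u⁴, u⁶, u⁸, u¹⁰, u¹², u¹⁴, v, u¹⁰v, u²v, u¹²v, u⁴v, u¹⁴v, u⁶v, u⁸v}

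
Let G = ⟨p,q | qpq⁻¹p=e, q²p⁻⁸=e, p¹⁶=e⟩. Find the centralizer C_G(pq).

⟨pq⟩ ⊆ C_G(pq) since powers of pq commute with pq; so |C_G(pq)| ≥ |⟨pq⟩| = 4.
By orbit–stabilizer, |C_G(pq)| = |G| / |conj. class of pq| = 32 / 8 = 4.
The 4 elements commuting with pq are {e, p⁸, pq, pq⁻¹}.

Answer: {e, p⁸, pq, pq⁻¹}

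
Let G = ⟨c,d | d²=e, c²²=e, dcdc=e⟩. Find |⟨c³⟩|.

|⟨c³⟩| equals the order of c³. Compute successive powers until reaching e:
  (c³)¹ = c³, (c³)² = c⁶, (c³)³ = c⁹, (c³)⁴ = c¹², (c³)⁵ = c¹⁵, (c³)⁶ = c¹⁸, (c³)⁷ = c²¹, (c³)⁸ = c², (c³)⁹ = c⁵, (c³)¹⁰ = c⁸, (c³)¹¹ = c¹¹, (c³)¹² = c¹⁴, (c³)¹³ = c¹⁷, (c³)¹⁴ = c²⁰, (c³)¹⁵ = c, (c³)¹⁶ = c⁴, (c³)¹⁷ = c⁷, (c³)¹⁸ = c¹⁰, (c³)¹⁹ = c¹³, (c³)²⁰ = c¹⁶, (c³)²¹ = c¹⁹, (c³)²² = e.
The smallest positive k with (c³)ᵏ = e is 22, so |⟨c³⟩| = 22.

Answer: 22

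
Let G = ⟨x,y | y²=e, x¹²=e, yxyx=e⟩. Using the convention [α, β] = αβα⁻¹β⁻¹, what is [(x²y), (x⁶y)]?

[(x²y), (x⁶y)] = (x²y)·(x⁶y)·(x²y)⁻¹·(x⁶y)⁻¹.
  (x²y) · (x⁶y) = x⁸
  (x⁸) · (x²y) = x¹⁰y
  (x¹⁰y) · (x⁶y) = x⁴

Answer: x⁴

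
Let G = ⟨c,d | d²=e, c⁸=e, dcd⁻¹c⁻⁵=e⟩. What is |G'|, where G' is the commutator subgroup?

G' = [G, G] is generated by all commutators. The generator-pair commutators are: [c, d] = c⁴.
The subgroup they normally generate is {e, c⁴}, of order 2.
Check: |G/G'| = 16/2 = 8 is the order of the abelianisation.

Answer: 2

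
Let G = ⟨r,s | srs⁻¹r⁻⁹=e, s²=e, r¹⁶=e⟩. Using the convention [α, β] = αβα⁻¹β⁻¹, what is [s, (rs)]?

[s, (rs)] = s·(rs)·s⁻¹·(rs)⁻¹.
  s · (rs) = r⁹
  (r⁹) · s = r⁹s
  (r⁹s) · (r⁷s) = r⁸

Answer: r⁸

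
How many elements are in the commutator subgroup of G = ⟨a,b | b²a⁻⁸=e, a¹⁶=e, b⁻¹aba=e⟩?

G' = [G, G] is generated by all commutators. The generator-pair commutators are: [a, b] = a².
The subgroup they normally generate is {e, a², a⁴, a⁶, a⁸, a¹⁰, a¹², a¹⁴}, of order 8.
Check: |G/G'| = 32/8 = 4 is the order of the abelianisation.

Answer: 8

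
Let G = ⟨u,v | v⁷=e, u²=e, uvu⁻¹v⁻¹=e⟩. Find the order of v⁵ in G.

Compute successive powers until reaching e:
  (v⁵)¹ = v⁵, (v⁵)² = v³, (v⁵)³ = v, (v⁵)⁴ = v⁶, (v⁵)⁵ = v⁴, (v⁵)⁶ = v², (v⁵)⁷ = e.
The smallest positive k with (v⁵)ᵏ = e is 7.

Answer: 7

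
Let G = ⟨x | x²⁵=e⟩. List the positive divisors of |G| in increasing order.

|G| = 25 = 5². By Lagrange's theorem the order of any subgroup divides 25; the divisors of 25 are 1, 5, 25.

Answer: 1, 5, 25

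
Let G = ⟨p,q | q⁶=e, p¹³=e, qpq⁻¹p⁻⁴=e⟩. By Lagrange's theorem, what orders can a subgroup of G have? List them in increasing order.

|G| = 78 = 2 · 3 · 13. By Lagrange's theorem the order of any subgroup divides 78; the divisors of 78 are 1, 2, 3, 6, 13, 26, 39, 78.

Answer: 1, 2, 3, 6, 13, 26, 39, 78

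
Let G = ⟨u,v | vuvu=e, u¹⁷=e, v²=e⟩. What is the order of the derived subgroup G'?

G' = [G, G] is generated by all commutators. The generator-pair commutators are: [u, v] = u².
The subgroup they normally generate is {e, u, u², u³, u⁴, u⁵, u⁶, u⁷, u⁸, u⁹, u¹⁰, u¹¹, u¹², u¹³, u¹⁴, u¹⁵, u¹⁶}, of order 17.
Check: |G/G'| = 34/17 = 2 is the order of the abelianisation.

Answer: 17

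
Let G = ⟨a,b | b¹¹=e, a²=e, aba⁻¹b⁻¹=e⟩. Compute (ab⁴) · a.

Compute (ab⁴) · a by multiplying left to right and reducing via the relations at each step:
  (ab⁴) · a = b⁴

Answer: b⁴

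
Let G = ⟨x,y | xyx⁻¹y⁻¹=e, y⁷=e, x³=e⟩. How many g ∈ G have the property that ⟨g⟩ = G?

G is cyclic of order 21. An element generates G iff its order is 21, and a cyclic group of order 21 has exactly φ(21) = 12 such elements.

Answer: 12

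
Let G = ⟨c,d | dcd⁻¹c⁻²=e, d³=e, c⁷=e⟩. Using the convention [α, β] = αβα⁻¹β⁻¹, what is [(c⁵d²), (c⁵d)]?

[(c⁵d²), (c⁵d)] = (c⁵d²)·(c⁵d)·(c⁵d²)⁻¹·(c⁵d)⁻¹.
  (c⁵d²) · (c⁵d) = c⁴
  (c⁴) · (c⁴d) = cd
  (cd) · (cd²) = c³

Answer: c³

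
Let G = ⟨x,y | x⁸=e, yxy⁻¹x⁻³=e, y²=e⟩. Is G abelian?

x·y = xy but y·x = x³y, so x·y ≠ y·x and G is not abelian.

Answer: No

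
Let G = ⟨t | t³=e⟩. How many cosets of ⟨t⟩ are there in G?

First find ord(t) by computing successive powers:
  t¹ = t, t² = t², t³ = e.
So |⟨t⟩| = ord(t) = 3. With |G| = 3, by Lagrange [G : ⟨t⟩] = 3/3 = 1.

Answer: 1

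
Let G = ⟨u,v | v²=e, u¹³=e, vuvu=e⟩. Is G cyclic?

Every cyclic group is abelian. But u·v = uv while v·u = u¹²v, so u·v ≠ v·u and G is not abelian. Hence G is not cyclic.

Answer: No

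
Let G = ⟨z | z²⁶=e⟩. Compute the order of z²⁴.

Compute successive powers until reaching e:
  (z²⁴)¹ = z²⁴, (z²⁴)² = z²², (z²⁴)³ = z²⁰, (z²⁴)⁴ = z¹⁸, (z²⁴)⁵ = z¹⁶, (z²⁴)⁶ = z¹⁴, (z²⁴)⁷ = z¹², (z²⁴)⁸ = z¹⁰, (z²⁴)⁹ = z⁸, (z²⁴)¹⁰ = z⁶, (z²⁴)¹¹ = z⁴, (z²⁴)¹² = z², (z²⁴)¹³ = e.
The smallest positive k with (z²⁴)ᵏ = e is 13.

Answer: 13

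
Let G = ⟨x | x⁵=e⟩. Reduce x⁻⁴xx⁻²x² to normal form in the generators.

Multiply left to right, reducing at each step:
  x · x = x²
  (x²) · x⁻² = e
  e · x² = x²

Answer: x²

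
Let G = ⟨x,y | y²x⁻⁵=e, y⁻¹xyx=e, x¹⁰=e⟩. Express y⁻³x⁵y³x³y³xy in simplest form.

Multiply left to right, reducing at each step:
  y · x⁵ = y⁻¹
  (y⁻¹) · y³ = x⁵
  (x⁵) · x³ = x⁸
  (x⁸) · y³ = x³y
  (x³y) · x = x²y
  (x²y) · y = x⁷

Answer: x⁷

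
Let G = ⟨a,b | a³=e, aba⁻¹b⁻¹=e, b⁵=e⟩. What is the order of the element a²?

Compute successive powers until reaching e:
  (a²)¹ = a², (a²)² = a, (a²)³ = e.
The smallest positive k with (a²)ᵏ = e is 3.

Answer: 3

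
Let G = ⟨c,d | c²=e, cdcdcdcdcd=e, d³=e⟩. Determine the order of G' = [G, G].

G' = [G, G] is generated by all commutators. The generator-pair commutators are: [c, d] = cdcd².
The subgroup they normally generate is {e, c, d, d², cd, cdc, cdcd, cdcdc, d²cd²c, d²cd², d²c, cd², dc, dcd, dcdc, cd²cd²c, cd²cd², cd²c, d²cd, d²cdc, d²cdcd, dcd²cd², dcd²c, dcd², cdcd², cd²cd, cd²cdc, cd²cdcd, cdcd²cd², cdcd²c, d²cd²cd, cdcd²cd, cdcd²cdc, cdcd²cdcd, d²cd²cdcd², d²cd²cdc, d²cd²cdcd, d²cdcd²cd², d²cdcd²c, d²cdcd², dcdcd², dcd²cd, dcd²cdc, dcd²cdcd, dcdcd²cd², dcdcd²c, dcdcd²cd, cd²cdcd²cd², cd²cdcd²c, cd²cdcd², d²cdcd²cd, d²cdcd²cdc, dcd²cdcd²c, dcd²cdcd², cd²cdcd²cd, cd²cdcd²cdc, cdcd²cdcd²c, cdcd²cdcd², cdcd²cdcd²cd, dcd²cdcd²cd}, of order 60.
Check: |G/G'| = 60/60 = 1 is the order of the abelianisation.

Answer: 60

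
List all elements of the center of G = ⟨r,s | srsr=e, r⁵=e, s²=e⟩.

An element z ∈ Z(G) iff z commutes with every generator.
For example e is central: e·r = r = r·e; e·s = s = s·e.
Whereas r ∉ Z(G) since r·s = rs ≠ r⁴s = s·r.
Checking each of the 10 elements this way gives Z(G) = {e}, of order 1.

Answer: {e}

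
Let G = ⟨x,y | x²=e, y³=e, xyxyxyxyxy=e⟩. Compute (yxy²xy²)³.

Compute successive powers of (yxy²xy²), reducing at each step:
  (yxy²xy²)²: (yxy²xy²) · y = yxy²x;   (yxy²x) · x = yxy²;   (yxy²) · y² = yxy;   (yxy) · x = yxyx;   (yxyx) · y² = yxyxy²
  (yxy²xy²)³: (yxyxy²) · y = yxyx;   (yxyx) · x = yxy;   (yxy) · y² = yx;   (yx) · x = y;   y · y² = e

Answer: e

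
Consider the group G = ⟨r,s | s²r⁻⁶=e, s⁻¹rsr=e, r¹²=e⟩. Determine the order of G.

Enumerate words in the generators, reducing via the relations: the distinct elements are
  {e, r, s, rs, r², r³, r⁴, r⁵, r⁶, r⁷, r⁸, r⁹, r²s, r³s, r¹¹, r¹⁰, r⁴s, r⁵s, s⁻¹, rs⁻¹, r²s⁻¹, r³s⁻¹, r⁴s⁻¹, r⁵s⁻¹}.
No further products give new elements, so |G| = 24.

Answer: 24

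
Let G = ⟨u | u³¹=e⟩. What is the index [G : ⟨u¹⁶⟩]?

First find ord(u¹⁶) by computing successive powers:
  (u¹⁶)¹ = u¹⁶, (u¹⁶)² = u, (u¹⁶)³ = u¹⁷, (u¹⁶)⁴ = u², (u¹⁶)⁵ = u¹⁸, (u¹⁶)⁶ = u³, (u¹⁶)⁷ = u¹⁹, (u¹⁶)⁸ = u⁴, (u¹⁶)⁹ = u²⁰, (u¹⁶)¹⁰ = u⁵, (u¹⁶)¹¹ = u²¹, (u¹⁶)¹² = u⁶, (u¹⁶)¹³ = u²², (u¹⁶)¹⁴ = u⁷, (u¹⁶)¹⁵ = u²³, (u¹⁶)¹⁶ = u⁸, (u¹⁶)¹⁷ = u²⁴, (u¹⁶)¹⁸ = u⁹, (u¹⁶)¹⁹ = u²⁵, (u¹⁶)²⁰ = u¹⁰, (u¹⁶)²¹ = u²⁶, (u¹⁶)²² = u¹¹, (u¹⁶)²³ = u²⁷, (u¹⁶)²⁴ = u¹², (u¹⁶)²⁵ = u²⁸, (u¹⁶)²⁶ = u¹³, (u¹⁶)²⁷ = u²⁹, (u¹⁶)²⁸ = u¹⁴, (u¹⁶)²⁹ = u³⁰, (u¹⁶)³⁰ = u¹⁵, (u¹⁶)³¹ = e.
So |⟨u¹⁶⟩| = ord(u¹⁶) = 31. With |G| = 31, by Lagrange [G : ⟨u¹⁶⟩] = 31/31 = 1.

Answer: 1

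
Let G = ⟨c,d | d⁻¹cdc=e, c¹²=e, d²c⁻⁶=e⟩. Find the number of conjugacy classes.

The conjugacy classes (representative and size) are:
  [e] (size 1), [c¹¹] (size 2), [c²] (size 2), [c⁹] (size 2), [c⁴] (size 2), [c⁵] (size 2), [c⁶] (size 1), [c²d] (size 6), [cd] (size 6).
Class equation: 1 + 2 + 2 + 2 + 2 + 2 + 1 + 6 + 6 = 24 = |G|. So G has 9 conjugacy classes.

Answer: 9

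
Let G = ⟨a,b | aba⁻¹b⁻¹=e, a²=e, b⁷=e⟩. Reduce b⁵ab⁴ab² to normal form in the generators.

Multiply left to right, reducing at each step:
  (b⁵) · a = ab⁵
  (ab⁵) · b⁴ = ab²
  (ab²) · a = b²
  (b²) · b² = b⁴

Answer: b⁴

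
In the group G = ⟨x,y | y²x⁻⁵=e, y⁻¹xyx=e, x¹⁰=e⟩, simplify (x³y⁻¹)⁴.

Compute successive powers of (x³y⁻¹), reducing at each step:
  (x³y⁻¹)²: (x³y⁻¹) · x³ = y⁻¹;   (y⁻¹) · y⁻¹ = x⁵
  (x³y⁻¹)³: (x⁵) · x³ = x⁸;   (x⁸) · y⁻¹ = x³y
  (x³y⁻¹)⁴: (x³y) · x³ = y;   y · y⁻¹ = e

Answer: e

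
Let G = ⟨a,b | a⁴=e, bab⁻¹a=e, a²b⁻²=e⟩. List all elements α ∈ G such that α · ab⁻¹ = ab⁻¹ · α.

⟨ab⁻¹⟩ ⊆ C_G(ab⁻¹) since powers of ab⁻¹ commute with ab⁻¹; so |C_G(ab⁻¹)| ≥ |⟨ab⁻¹⟩| = 4.
By orbit–stabilizer, |C_G(ab⁻¹)| = |G| / |conj. class of ab⁻¹| = 8 / 2 = 4.
The 4 elements commuting with ab⁻¹ are {e, a², ab⁻¹, ab}.

Answer: {e, a², ab⁻¹, ab}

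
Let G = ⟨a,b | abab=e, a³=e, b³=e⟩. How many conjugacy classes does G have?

The conjugacy classes (representative and size) are:
  [e] (size 1), [ba²] (size 4), [b²a] (size 4), [a²b²] (size 3).
Class equation: 1 + 4 + 4 + 3 = 12 = |G|. So G has 4 conjugacy classes.

Answer: 4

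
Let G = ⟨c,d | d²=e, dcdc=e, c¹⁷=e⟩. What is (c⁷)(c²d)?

Compute (c⁷) · (c²d) by multiplying left to right and reducing via the relations at each step:
  (c⁷) · c² = c⁹
  (c⁹) · d = c⁹d

Answer: c⁹d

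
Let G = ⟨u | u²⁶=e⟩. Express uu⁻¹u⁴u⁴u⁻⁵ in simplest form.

Multiply left to right, reducing at each step:
  u · u⁻¹ = e
  e · u⁴ = u⁴
  (u⁴) · u⁴ = u⁸
  (u⁸) · u⁻⁵ = u³

Answer: u³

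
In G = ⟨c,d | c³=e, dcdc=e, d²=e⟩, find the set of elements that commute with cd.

⟨cd⟩ ⊆ C_G(cd) since powers of cd commute with cd; so |C_G(cd)| ≥ |⟨cd⟩| = 2.
By orbit–stabilizer, |C_G(cd)| = |G| / |conj. class of cd| = 6 / 3 = 2.
The 2 elements commuting with cd are {e, cd}.

Answer: {e, cd}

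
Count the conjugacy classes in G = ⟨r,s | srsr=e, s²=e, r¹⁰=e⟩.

The conjugacy classes (representative and size) are:
  [e] (size 1), [r] (size 2), [r²] (size 2), [r³] (size 2), [r⁴] (size 2), [r⁵] (size 1), [r²s] (size 5), [r³s] (size 5).
Class equation: 1 + 2 + 2 + 2 + 2 + 1 + 5 + 5 = 20 = |G|. So G has 8 conjugacy classes.

Answer: 8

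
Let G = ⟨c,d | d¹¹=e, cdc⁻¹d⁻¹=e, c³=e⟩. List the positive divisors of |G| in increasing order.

|G| = 33 = 3 · 11. By Lagrange's theorem the order of any subgroup divides 33; the divisors of 33 are 1, 3, 11, 33.

Answer: 1, 3, 11, 33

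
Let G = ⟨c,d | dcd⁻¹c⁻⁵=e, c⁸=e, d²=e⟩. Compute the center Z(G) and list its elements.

An element z ∈ Z(G) iff z commutes with every generator.
For example c² is central: (c²)·c = c³ = c·(c²); (c²)·d = c²d = d·(c²).
Whereas c ∉ Z(G) since c·d = cd ≠ c⁵d = d·c.
Checking each of the 16 elements this way gives Z(G) = {e, c², c⁴, c⁶}, of order 4.

Answer: {e, c², c⁴, c⁶}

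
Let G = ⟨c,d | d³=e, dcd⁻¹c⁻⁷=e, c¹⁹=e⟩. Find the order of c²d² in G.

Compute successive powers until reaching e:
  (c²d²)¹ = c²d², (c²d²)² = c⁵d, (c²d²)³ = e.
The smallest positive k with (c²d²)ᵏ = e is 3.

Answer: 3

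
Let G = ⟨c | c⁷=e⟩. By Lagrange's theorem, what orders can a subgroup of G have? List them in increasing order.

|G| = 7 = 7. By Lagrange's theorem the order of any subgroup divides 7; the divisors of 7 are 1, 7.

Answer: 1, 7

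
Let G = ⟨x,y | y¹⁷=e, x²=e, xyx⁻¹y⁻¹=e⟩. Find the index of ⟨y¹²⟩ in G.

First find ord(y¹²) by computing successive powers:
  (y¹²)¹ = y¹², (y¹²)² = y⁷, (y¹²)³ = y², (y¹²)⁴ = y¹⁴, (y¹²)⁵ = y⁹, (y¹²)⁶ = y⁴, (y¹²)⁷ = y¹⁶, (y¹²)⁸ = y¹¹, (y¹²)⁹ = y⁶, (y¹²)¹⁰ = y, (y¹²)¹¹ = y¹³, (y¹²)¹² = y⁸, (y¹²)¹³ = y³, (y¹²)¹⁴ = y¹⁵, (y¹²)¹⁵ = y¹⁰, (y¹²)¹⁶ = y⁵, (y¹²)¹⁷ = e.
So |⟨y¹²⟩| = ord(y¹²) = 17. With |G| = 34, by Lagrange [G : ⟨y¹²⟩] = 34/17 = 2.

Answer: 2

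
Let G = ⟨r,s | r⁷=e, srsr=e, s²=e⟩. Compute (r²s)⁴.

Compute successive powers of (r²s), reducing at each step:
  (r²s)²: (r²s) · r² = s;   s · s = e
  (r²s)³: e · r² = r²;   (r²) · s = r²s
  (r²s)⁴: (r²s) · r² = s;   s · s = e

Answer: e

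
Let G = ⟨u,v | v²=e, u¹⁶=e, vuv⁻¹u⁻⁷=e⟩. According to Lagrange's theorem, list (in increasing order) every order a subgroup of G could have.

|G| = 32 = 2⁵. By Lagrange's theorem the order of any subgroup divides 32; the divisors of 32 are 1, 2, 4, 8, 16, 32.

Answer: 1, 2, 4, 8, 16, 32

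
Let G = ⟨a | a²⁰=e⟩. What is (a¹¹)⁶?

Compute successive powers of (a¹¹), reducing at each step:
  (a¹¹)²: (a¹¹) · a¹¹ = a²
  (a¹¹)³: (a²) · a¹¹ = a¹³
  (a¹¹)⁴: (a¹³) · a¹¹ = a⁴
  (a¹¹)⁵: (a⁴) · a¹¹ = a¹⁵
  (a¹¹)⁶: (a¹⁵) · a¹¹ = a⁶

Answer: a⁶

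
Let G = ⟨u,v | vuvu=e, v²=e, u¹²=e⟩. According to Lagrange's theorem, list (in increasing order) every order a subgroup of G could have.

|G| = 24 = 2³ · 3. By Lagrange's theorem the order of any subgroup divides 24; the divisors of 24 are 1, 2, 3, 4, 6, 8, 12, 24.

Answer: 1, 2, 3, 4, 6, 8, 12, 24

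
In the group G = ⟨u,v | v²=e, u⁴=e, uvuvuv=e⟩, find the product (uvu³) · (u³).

Compute (uvu³) · (u³) by multiplying left to right and reducing via the relations at each step:
  (uvu³) · u³ = uvu²

Answer: uvu²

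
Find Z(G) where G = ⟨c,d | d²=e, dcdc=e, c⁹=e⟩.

An element z ∈ Z(G) iff z commutes with every generator.
For example e is central: e·c = c = c·e; e·d = d = d·e.
Whereas c ∉ Z(G) since c·d = cd ≠ c⁸d = d·c.
Checking each of the 18 elements this way gives Z(G) = {e}, of order 1.

Answer: {e}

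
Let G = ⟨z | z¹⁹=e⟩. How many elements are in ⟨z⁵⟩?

|⟨z⁵⟩| equals the order of z⁵. Compute successive powers until reaching e:
  (z⁵)¹ = z⁵, (z⁵)² = z¹⁰, (z⁵)³ = z¹⁵, (z⁵)⁴ = z, (z⁵)⁵ = z⁶, (z⁵)⁶ = z¹¹, (z⁵)⁷ = z¹⁶, (z⁵)⁸ = z², (z⁵)⁹ = z⁷, (z⁵)¹⁰ = z¹², (z⁵)¹¹ = z¹⁷, (z⁵)¹² = z³, (z⁵)¹³ = z⁸, (z⁵)¹⁴ = z¹³, (z⁵)¹⁵ = z¹⁸, (z⁵)¹⁶ = z⁴, (z⁵)¹⁷ = z⁹, (z⁵)¹⁸ = z¹⁴, (z⁵)¹⁹ = e.
The smallest positive k with (z⁵)ᵏ = e is 19, so |⟨z⁵⟩| = 19.

Answer: 19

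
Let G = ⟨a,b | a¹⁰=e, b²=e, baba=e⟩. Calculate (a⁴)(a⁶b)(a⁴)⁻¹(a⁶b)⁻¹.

[(a⁴), (a⁶b)] = (a⁴)·(a⁶b)·(a⁴)⁻¹·(a⁶b)⁻¹.
  (a⁴) · (a⁶b) = b
  b · (a⁶) = a⁴b
  (a⁴b) · (a⁶b) = a⁸

Answer: a⁸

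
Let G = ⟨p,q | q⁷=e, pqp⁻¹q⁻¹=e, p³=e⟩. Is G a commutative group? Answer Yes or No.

Each pair of generators commutes: p·q = pq = q·p. Since the generators pairwise commute, every element of G commutes with every other, so G is abelian.

Answer: Yes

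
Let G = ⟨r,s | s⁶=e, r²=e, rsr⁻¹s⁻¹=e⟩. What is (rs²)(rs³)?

Compute (rs²) · (rs³) by multiplying left to right and reducing via the relations at each step:
  (rs²) · r = s²
  (s²) · s³ = s⁵

Answer: s⁵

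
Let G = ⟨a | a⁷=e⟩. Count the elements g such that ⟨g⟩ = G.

G is cyclic of order 7. An element generates G iff its order is 7, and a cyclic group of order 7 has exactly φ(7) = 6 such elements.

Answer: 6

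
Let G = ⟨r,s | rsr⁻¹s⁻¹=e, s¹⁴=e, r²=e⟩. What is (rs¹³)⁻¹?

The order of (rs¹³) is 14 (smallest k with (rs¹³)ᵏ = e), so (rs¹³)⁻¹ = (rs¹³)¹³ = rs.
Check: (rs¹³) · (rs) → (rs¹³) · r = s¹³;   (s¹³) · s = e, giving e as required.

Answer: rs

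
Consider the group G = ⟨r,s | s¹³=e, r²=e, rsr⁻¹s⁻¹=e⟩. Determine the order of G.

Enumerate words in the generators, reducing via the relations: the distinct elements are
  {e, r, s, rs, s², s³, s⁴, s⁵, s⁶, s⁷, s⁸, s⁹, rs², rs³, rs⁴, rs⁵, rs⁶, rs⁷, rs⁸, rs⁹, s¹², s¹¹, s¹⁰, rs¹², rs¹¹, rs¹⁰}.
No further products give new elements, so |G| = 26.

Answer: 26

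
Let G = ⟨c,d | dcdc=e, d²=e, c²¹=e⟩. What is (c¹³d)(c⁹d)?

Compute (c¹³d) · (c⁹d) by multiplying left to right and reducing via the relations at each step:
  (c¹³d) · c⁹ = c⁴d
  (c⁴d) · d = c⁴

Answer: c⁴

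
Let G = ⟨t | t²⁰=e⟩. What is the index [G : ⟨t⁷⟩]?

First find ord(t⁷) by computing successive powers:
  (t⁷)¹ = t⁷, (t⁷)² = t¹⁴, (t⁷)³ = t, (t⁷)⁴ = t⁸, (t⁷)⁵ = t¹⁵, (t⁷)⁶ = t², (t⁷)⁷ = t⁹, (t⁷)⁸ = t¹⁶, (t⁷)⁹ = t³, (t⁷)¹⁰ = t¹⁰, (t⁷)¹¹ = t¹⁷, (t⁷)¹² = t⁴, (t⁷)¹³ = t¹¹, (t⁷)¹⁴ = t¹⁸, (t⁷)¹⁵ = t⁵, (t⁷)¹⁶ = t¹², (t⁷)¹⁷ = t¹⁹, (t⁷)¹⁸ = t⁶, (t⁷)¹⁹ = t¹³, (t⁷)²⁰ = e.
So |⟨t⁷⟩| = ord(t⁷) = 20. With |G| = 20, by Lagrange [G : ⟨t⁷⟩] = 20/20 = 1.

Answer: 1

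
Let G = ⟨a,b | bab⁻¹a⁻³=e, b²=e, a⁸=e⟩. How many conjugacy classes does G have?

The conjugacy classes (representative and size) are:
  [e] (size 1), [a³] (size 2), [a²] (size 2), [a⁴] (size 1), [a⁵] (size 2), [a⁴b] (size 4), [ab] (size 4).
Class equation: 1 + 2 + 2 + 1 + 2 + 4 + 4 = 16 = |G|. So G has 7 conjugacy classes.

Answer: 7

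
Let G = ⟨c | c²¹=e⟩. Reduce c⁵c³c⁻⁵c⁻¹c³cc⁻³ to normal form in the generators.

Multiply left to right, reducing at each step:
  (c⁵) · c³ = c⁸
  (c⁸) · c⁻⁵ = c³
  (c³) · c⁻¹ = c²
  (c²) · c³ = c⁵
  (c⁵) · c = c⁶
  (c⁶) · c⁻³ = c³

Answer: c³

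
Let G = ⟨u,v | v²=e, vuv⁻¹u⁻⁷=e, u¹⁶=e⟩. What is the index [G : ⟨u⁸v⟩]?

First find ord(u⁸v) by computing successive powers:
  (u⁸v)¹ = u⁸v, (u⁸v)² = e.
So |⟨u⁸v⟩| = ord(u⁸v) = 2. With |G| = 32, by Lagrange [G : ⟨u⁸v⟩] = 32/2 = 16.

Answer: 16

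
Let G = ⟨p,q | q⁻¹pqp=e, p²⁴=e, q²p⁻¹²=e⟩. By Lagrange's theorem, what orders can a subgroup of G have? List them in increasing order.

|G| = 48 = 2⁴ · 3. By Lagrange's theorem the order of any subgroup divides 48; the divisors of 48 are 1, 2, 3, 4, 6, 8, 12, 16, 24, 48.

Answer: 1, 2, 3, 4, 6, 8, 12, 16, 24, 48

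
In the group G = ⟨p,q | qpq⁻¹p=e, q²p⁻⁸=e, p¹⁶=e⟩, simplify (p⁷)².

Compute successive powers of (p⁷), reducing at each step:
  (p⁷)²: (p⁷) · p⁷ = p¹⁴

Answer: p¹⁴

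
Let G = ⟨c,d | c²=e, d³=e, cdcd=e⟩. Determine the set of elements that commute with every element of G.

An element z ∈ Z(G) iff z commutes with every generator.
For example e is central: e·c = c = c·e; e·d = d = d·e.
Whereas c ∉ Z(G) since c·d = cd ≠ cd² = d·c.
Checking each of the 6 elements this way gives Z(G) = {e}, of order 1.

Answer: {e}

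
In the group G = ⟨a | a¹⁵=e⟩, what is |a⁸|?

Compute successive powers until reaching e:
  (a⁸)¹ = a⁸, (a⁸)² = a, (a⁸)³ = a⁹, (a⁸)⁴ = a², (a⁸)⁵ = a¹⁰, (a⁸)⁶ = a³, (a⁸)⁷ = a¹¹, (a⁸)⁸ = a⁴, (a⁸)⁹ = a¹², (a⁸)¹⁰ = a⁵, (a⁸)¹¹ = a¹³, (a⁸)¹² = a⁶, (a⁸)¹³ = a¹⁴, (a⁸)¹⁴ = a⁷, (a⁸)¹⁵ = e.
The smallest positive k with (a⁸)ᵏ = e is 15.

Answer: 15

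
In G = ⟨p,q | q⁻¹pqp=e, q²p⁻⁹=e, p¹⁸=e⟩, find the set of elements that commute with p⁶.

⟨p⁶⟩ ⊆ C_G(p⁶) since powers of p⁶ commute with p⁶; so |C_G(p⁶)| ≥ |⟨p⁶⟩| = 3.
By orbit–stabilizer, |C_G(p⁶)| = |G| / |conj. class of p⁶| = 36 / 2 = 18.
The 18 elements commuting with p⁶ are {e, p, p², p³, p⁴, p⁵, p⁶, p⁷, p⁸, p⁹, p¹⁰, p¹¹, p¹², p¹³, p¹⁴, p¹⁵, p¹⁶, p¹⁷}.

Answer: {e, p, p², p³, p⁴, p⁵, p⁶, p⁷, p⁸, p⁹, p¹⁰, p¹¹, p¹², p¹³, p¹⁴, p¹⁵, p¹⁶, p¹⁷}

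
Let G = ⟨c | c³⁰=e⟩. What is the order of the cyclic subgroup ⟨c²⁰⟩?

|⟨c²⁰⟩| equals the order of c²⁰. Compute successive powers until reaching e:
  (c²⁰)¹ = c²⁰, (c²⁰)² = c¹⁰, (c²⁰)³ = e.
The smallest positive k with (c²⁰)ᵏ = e is 3, so |⟨c²⁰⟩| = 3.

Answer: 3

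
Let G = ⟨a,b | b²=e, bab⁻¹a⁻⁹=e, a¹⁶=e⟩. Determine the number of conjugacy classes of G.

The conjugacy classes (representative and size) are:
  [e] (size 1), [a⁹] (size 2), [a²] (size 1), [a³] (size 2), [a⁴] (size 1), [a¹³] (size 2), [a⁶] (size 1), [a¹⁵] (size 2), [a⁸] (size 1), [a¹⁰] (size 1), [a¹²] (size 1), [a¹⁴] (size 1), [b] (size 2), [ab] (size 2), [a²b] (size 2), [a¹¹b] (size 2), [a⁴b] (size 2), [a¹³b] (size 2), [a¹⁴b] (size 2), [a¹⁵b] (size 2).
Class equation: 1 + 2 + 1 + 2 + 1 + 2 + 1 + 2 + 1 + 1 + 1 + 1 + 2 + 2 + 2 + 2 + 2 + 2 + 2 + 2 = 32 = |G|. So G has 20 conjugacy classes.

Answer: 20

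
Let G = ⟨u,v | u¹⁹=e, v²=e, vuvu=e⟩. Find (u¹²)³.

Compute successive powers of (u¹²), reducing at each step:
  (u¹²)²: (u¹²) · u¹² = u⁵
  (u¹²)³: (u⁵) · u¹² = u¹⁷

Answer: u¹⁷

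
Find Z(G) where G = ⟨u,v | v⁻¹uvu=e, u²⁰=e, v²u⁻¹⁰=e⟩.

An element z ∈ Z(G) iff z commutes with every generator.
For example u¹⁰ is central: (u¹⁰)·u = u¹¹ = u·(u¹⁰); (u¹⁰)·v = v⁻¹ = v·(u¹⁰).
Whereas u ∉ Z(G) since u·v = uv ≠ u⁹v⁻¹ = v·u.
Checking each of the 40 elements this way gives Z(G) = {e, u¹⁰}, of order 2.

Answer: {e, u¹⁰}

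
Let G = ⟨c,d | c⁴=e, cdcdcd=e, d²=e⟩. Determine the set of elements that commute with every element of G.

An element z ∈ Z(G) iff z commutes with every generator.
For example e is central: e·c = c = c·e; e·d = d = d·e.
Whereas c ∉ Z(G) since c·d = cd ≠ dc = d·c.
Checking each of the 24 elements this way gives Z(G) = {e}, of order 1.

Answer: {e}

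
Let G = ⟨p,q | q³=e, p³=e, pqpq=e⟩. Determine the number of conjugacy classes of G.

The conjugacy classes (representative and size) are:
  [e] (size 1), [qp²] (size 4), [q²p] (size 4), [p²q²] (size 3).
Class equation: 1 + 4 + 4 + 3 = 12 = |G|. So G has 4 conjugacy classes.

Answer: 4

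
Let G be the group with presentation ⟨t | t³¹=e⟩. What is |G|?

G is generated by a single element, so G is cyclic. The relator gives t³¹ = e and no smaller power is forced to be e, so the 31 powers {e, t, t², t³, t⁴, t⁵, t⁶, t⁷, t⁸, t⁹, t²², t²³, t²¹, t²⁰, t²⁴, t²⁵, t²⁶, t²⁷, t²⁸, t²⁹, t³⁰, t¹², t¹³, t¹¹, t¹⁰, t¹⁴, t¹⁵, t¹⁶, t¹⁷, t¹⁸, t¹⁹} are distinct. Hence |G| = 31.

Answer: 31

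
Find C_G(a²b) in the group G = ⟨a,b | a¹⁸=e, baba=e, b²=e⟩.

⟨a²b⟩ ⊆ C_G(a²b) since powers of a²b commute with a²b; so |C_G(a²b)| ≥ |⟨a²b⟩| = 2.
By orbit–stabilizer, |C_G(a²b)| = |G| / |conj. class of a²b| = 36 / 9 = 4.
The 4 elements commuting with a²b are {e, a⁹, a²b, a¹¹b}.

Answer: {e, a⁹, a²b, a¹¹b}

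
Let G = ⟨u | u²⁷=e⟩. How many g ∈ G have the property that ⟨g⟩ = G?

G is cyclic of order 27. An element generates G iff its order is 27, and a cyclic group of order 27 has exactly φ(27) = 18 such elements.

Answer: 18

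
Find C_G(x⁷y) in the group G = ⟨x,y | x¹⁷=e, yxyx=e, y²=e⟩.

⟨x⁷y⟩ ⊆ C_G(x⁷y) since powers of x⁷y commute with x⁷y; so |C_G(x⁷y)| ≥ |⟨x⁷y⟩| = 2.
By orbit–stabilizer, |C_G(x⁷y)| = |G| / |conj. class of x⁷y| = 34 / 17 = 2.
The 2 elements commuting with x⁷y are {e, x⁷y}.

Answer: {e, x⁷y}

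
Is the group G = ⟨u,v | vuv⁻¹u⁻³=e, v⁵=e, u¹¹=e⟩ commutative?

u·v = uv but v·u = u³v, so u·v ≠ v·u and G is not abelian.

Answer: No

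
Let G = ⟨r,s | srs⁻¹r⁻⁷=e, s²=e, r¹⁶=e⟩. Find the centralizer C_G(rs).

⟨rs⟩ ⊆ C_G(rs) since powers of rs commute with rs; so |C_G(rs)| ≥ |⟨rs⟩| = 4.
By orbit–stabilizer, |C_G(rs)| = |G| / |conj. class of rs| = 32 / 8 = 4.
The 4 elements commuting with rs are {e, r⁸, rs, r⁹s}.

Answer: {e, r⁸, rs, r⁹s}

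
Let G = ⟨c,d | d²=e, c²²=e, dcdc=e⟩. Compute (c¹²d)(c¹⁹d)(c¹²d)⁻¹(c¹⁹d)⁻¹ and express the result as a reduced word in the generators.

[(c¹²d), (c¹⁹d)] = (c¹²d)·(c¹⁹d)·(c¹²d)⁻¹·(c¹⁹d)⁻¹.
  (c¹²d) · (c¹⁹d) = c¹⁵
  (c¹⁵) · (c¹²d) = c⁵d
  (c⁵d) · (c¹⁹d) = c⁸

Answer: c⁸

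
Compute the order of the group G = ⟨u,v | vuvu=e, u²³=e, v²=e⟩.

Enumerate words in the generators, reducing via the relations: the distinct elements are
  {e, u, v, uv, u², u³, u⁴, u⁵, u⁶, u⁷, u⁸, u⁹, u²v, u²², u²¹, u²⁰, u³v, u¹², u¹³, u¹¹, u¹⁰, u¹⁴, u¹⁵, u¹⁶, u¹⁷, u¹⁸, u¹⁹, u⁴v, u⁵v, u⁶v, u⁷v, u⁸v, u⁹v, u²²v, u²¹v, u²⁰v, u¹²v, u¹³v, u¹¹v, u¹⁰v, u¹⁴v, u¹⁵v, u¹⁶v, u¹⁷v, u¹⁸v, u¹⁹v}.
No further products give new elements, so |G| = 46.

Answer: 46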